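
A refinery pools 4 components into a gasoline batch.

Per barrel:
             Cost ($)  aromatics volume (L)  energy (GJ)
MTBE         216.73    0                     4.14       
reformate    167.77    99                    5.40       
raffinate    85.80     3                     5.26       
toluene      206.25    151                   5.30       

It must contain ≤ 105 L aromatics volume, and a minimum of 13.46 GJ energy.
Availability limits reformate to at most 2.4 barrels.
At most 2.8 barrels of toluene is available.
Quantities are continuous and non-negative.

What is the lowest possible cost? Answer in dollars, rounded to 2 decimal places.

Set it up as a linear program. Let x1 = barrels of MTBE, x2 = barrels of reformate, x3 = barrels of raffinate, x4 = barrels of toluene.
min 216.73x1 + 167.77x2 + 85.8x3 + 206.25x4 with:
  99x2 + 3x3 + 151x4 ≤ 105   (aromatics volume)
  4.14x1 + 5.4x2 + 5.26x3 + 5.3x4 ≥ 13.46   (energy)
  x2 ≤ 2.4
  x4 ≤ 2.8
  x1, x2, x3, x4 ≥ 0.
The optimal basis is {raffinate}; MTBE, reformate, toluene drop out. Binding constraint: energy.
Optimal quantities: raffinate = 2.559 barrels.
Total cost: 85.8·2.559 = 219.5622.

$219.56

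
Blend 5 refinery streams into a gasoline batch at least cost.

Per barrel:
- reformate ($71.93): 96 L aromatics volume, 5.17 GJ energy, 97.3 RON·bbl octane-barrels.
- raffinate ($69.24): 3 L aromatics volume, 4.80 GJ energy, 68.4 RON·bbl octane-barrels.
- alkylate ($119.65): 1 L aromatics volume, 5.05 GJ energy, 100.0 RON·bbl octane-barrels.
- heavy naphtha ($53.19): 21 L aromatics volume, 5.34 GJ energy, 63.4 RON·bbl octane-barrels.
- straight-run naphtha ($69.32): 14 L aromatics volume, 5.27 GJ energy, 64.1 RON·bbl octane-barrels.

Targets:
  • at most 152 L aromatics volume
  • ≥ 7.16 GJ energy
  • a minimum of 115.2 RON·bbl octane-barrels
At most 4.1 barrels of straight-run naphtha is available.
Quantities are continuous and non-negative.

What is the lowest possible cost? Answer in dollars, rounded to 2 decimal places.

$88.49

Set it up as a linear program. Let x1 = barrels of reformate, x2 = barrels of raffinate, x3 = barrels of alkylate, x4 = barrels of heavy naphtha, x5 = barrels of straight-run naphtha.
min 71.93x1 + 69.24x2 + 119.65x3 + 53.19x4 + 69.32x5 with:
  96x1 + 3x2 + 1x3 + 21x4 + 14x5 ≤ 152   (aromatics volume)
  5.17x1 + 4.8x2 + 5.05x3 + 5.34x4 + 5.27x5 ≥ 7.16   (energy)
  97.3x1 + 68.4x2 + 100x3 + 63.4x4 + 64.1x5 ≥ 115.2   (octane-barrels)
  x5 ≤ 4.1
  x1, x2, x3, x4, x5 ≥ 0.
The optimal basis is {reformate, heavy naphtha}; raffinate, alkylate, straight-run naphtha drop out. The energy and octane-barrels requirements are met with equality.
Solving gives x1 = 0.84057, x4 = 0.52702.
Objective = 71.93·0.84057 + 53.19·0.52702 = 88.4944.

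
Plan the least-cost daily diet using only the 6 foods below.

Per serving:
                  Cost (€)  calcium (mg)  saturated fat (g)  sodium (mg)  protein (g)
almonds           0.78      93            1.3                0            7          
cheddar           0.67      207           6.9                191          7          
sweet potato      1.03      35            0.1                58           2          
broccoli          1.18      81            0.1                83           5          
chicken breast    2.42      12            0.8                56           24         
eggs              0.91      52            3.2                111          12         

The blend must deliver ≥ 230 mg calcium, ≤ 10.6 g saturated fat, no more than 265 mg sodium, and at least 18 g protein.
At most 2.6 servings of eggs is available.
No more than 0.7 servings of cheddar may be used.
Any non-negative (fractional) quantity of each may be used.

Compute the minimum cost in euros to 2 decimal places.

€1.58

Let x1 = servings of almonds, x2 = servings of cheddar, x3 = servings of sweet potato, x4 = servings of broccoli, x5 = servings of chicken breast, x6 = servings of eggs.
min 0.78x1 + 0.67x2 + 1.03x3 + 1.18x4 + 2.42x5 + 0.91x6 with:
  93x1 + 207x2 + 35x3 + 81x4 + 12x5 + 52x6 ≥ 230   (calcium)
  1.3x1 + 6.9x2 + 0.1x3 + 0.1x4 + 0.8x5 + 3.2x6 ≤ 10.6   (saturated fat)
  191x2 + 58x3 + 83x4 + 56x5 + 111x6 ≤ 265   (sodium)
  7x1 + 7x2 + 2x3 + 5x4 + 24x5 + 12x6 ≥ 18   (protein)
  x6 ≤ 2.6
  x2 ≤ 0.7
  x1, x2, x3, x4, x5, x6 ≥ 0.
The minimum-cost mix takes nothing from sweet potato, broccoli, chicken breast — only almonds, cheddar, eggs. The calcium, protein, the cheddar cap requirements are met with equality.
Optimal quantities: almonds = 0.4521 servings, cheddar = 0.7 servings, eggs = 0.8279 servings.
Total cost: 0.78·0.4521 + 0.67·0.7 + 0.91·0.8279 = 1.57503.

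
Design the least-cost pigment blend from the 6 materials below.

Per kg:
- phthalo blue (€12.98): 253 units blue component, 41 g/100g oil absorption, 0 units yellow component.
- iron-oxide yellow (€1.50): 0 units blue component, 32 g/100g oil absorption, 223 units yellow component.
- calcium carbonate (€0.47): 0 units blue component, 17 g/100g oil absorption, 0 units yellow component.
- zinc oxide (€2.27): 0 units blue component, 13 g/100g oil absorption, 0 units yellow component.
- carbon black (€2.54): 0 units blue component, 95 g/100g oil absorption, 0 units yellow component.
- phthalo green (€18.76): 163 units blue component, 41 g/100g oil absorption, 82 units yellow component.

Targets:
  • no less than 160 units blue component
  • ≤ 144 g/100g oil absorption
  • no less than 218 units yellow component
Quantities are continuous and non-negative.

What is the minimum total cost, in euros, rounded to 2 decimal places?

€9.68

This is a linear program. Let x1 = kg of phthalo blue, x2 = kg of iron-oxide yellow, x3 = kg of calcium carbonate, x4 = kg of zinc oxide, x5 = kg of carbon black, x6 = kg of phthalo green.
Minimize 12.98x1 + 1.5x2 + 0.47x3 + 2.27x4 + 2.54x5 + 18.76x6 s.t.:
  253x1 + 163x6 ≥ 160   (blue component)
  41x1 + 32x2 + 17x3 + 13x4 + 95x5 + 41x6 ≤ 144   (oil absorption)
  223x2 + 82x6 ≥ 218   (yellow component)
  x1, x2, x3, x4, x5, x6 ≥ 0.
The minimum-cost mix takes nothing from calcium carbonate, zinc oxide, carbon black, phthalo green — only phthalo blue, iron-oxide yellow. Binding constraints: blue component and yellow component.
That vertex is x1 = 0.63241, x2 = 0.97758.
Objective = 12.98·0.63241 + 1.5·0.97758 = 9.6751.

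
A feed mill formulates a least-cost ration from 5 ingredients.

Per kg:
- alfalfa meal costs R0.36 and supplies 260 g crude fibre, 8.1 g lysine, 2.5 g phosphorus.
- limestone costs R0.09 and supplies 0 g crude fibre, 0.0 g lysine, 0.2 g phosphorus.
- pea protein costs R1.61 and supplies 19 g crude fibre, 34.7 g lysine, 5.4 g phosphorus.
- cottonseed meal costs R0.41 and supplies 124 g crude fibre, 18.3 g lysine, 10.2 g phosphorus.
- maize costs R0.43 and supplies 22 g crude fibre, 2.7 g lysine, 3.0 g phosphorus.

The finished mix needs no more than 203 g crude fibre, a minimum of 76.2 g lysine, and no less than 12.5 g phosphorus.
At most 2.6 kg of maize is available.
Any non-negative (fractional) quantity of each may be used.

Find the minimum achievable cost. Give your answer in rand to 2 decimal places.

R2.91

This is a linear program. Let x1 = kg of alfalfa meal, x2 = kg of limestone, x3 = kg of pea protein, x4 = kg of cottonseed meal, x5 = kg of maize.
Minimise 0.36x1 + 0.09x2 + 1.61x3 + 0.41x4 + 0.43x5 s.t.:
  260x1 + 19x3 + 124x4 + 22x5 ≤ 203   (crude fibre)
  8.1x1 + 34.7x3 + 18.3x4 + 2.7x5 ≥ 76.2   (lysine)
  2.5x1 + 0.2x2 + 5.4x3 + 10.2x4 + 3x5 ≥ 12.5   (phosphorus)
  x5 ≤ 2.6
  x1, x2, x3, x4, x5 ≥ 0.
The optimal basis is {pea protein, cottonseed meal}; alfalfa meal, limestone, maize drop out. The crude fibre and lysine requirements are met with equality.
So pea protein = 1.45 kg, cottonseed meal = 1.415 kg.
Hence cost = 1.61·1.45 + 0.41·1.415 = R2.9147.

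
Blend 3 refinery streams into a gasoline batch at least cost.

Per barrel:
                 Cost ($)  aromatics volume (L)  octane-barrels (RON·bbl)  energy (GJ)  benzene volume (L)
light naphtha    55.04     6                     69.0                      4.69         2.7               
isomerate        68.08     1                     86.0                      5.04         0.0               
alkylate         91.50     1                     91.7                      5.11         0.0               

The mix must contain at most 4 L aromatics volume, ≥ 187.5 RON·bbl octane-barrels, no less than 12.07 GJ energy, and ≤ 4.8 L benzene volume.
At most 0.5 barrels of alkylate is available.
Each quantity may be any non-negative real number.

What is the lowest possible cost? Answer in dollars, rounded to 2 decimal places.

This is a linear program. Let x1 = barrels of light naphtha, x2 = barrels of isomerate, x3 = barrels of alkylate.
min 55.04x1 + 68.08x2 + 91.5x3 with:
  6x1 + 1x2 + 1x3 ≤ 4   (aromatics volume)
  69x1 + 86x2 + 91.7x3 ≥ 187.5   (octane-barrels)
  4.69x1 + 5.04x2 + 5.11x3 ≥ 12.07   (energy)
  2.7x1 ≤ 4.8   (benzene volume)
  x3 ≤ 0.5
  x1, x2, x3 ≥ 0.
The minimum-cost mix takes nothing from alkylate — only light naphtha, isomerate. The aromatics volume and energy requirements are met with equality.
Solving gives x1 = 0.31663, x2 = 2.1002.
Objective = 55.04·0.31663 + 68.08·2.1002 = 160.4089.

$160.41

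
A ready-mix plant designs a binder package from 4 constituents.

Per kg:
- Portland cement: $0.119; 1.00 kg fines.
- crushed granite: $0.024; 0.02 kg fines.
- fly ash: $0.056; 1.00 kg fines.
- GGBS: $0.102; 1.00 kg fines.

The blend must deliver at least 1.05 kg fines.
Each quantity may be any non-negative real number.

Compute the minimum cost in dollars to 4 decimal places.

$0.0588

Let x1 = kg of Portland cement, x2 = kg of crushed granite, x3 = kg of fly ash, x4 = kg of GGBS.
min 0.119x1 + 0.024x2 + 0.056x3 + 0.102x4 with:
  1x1 + 0.02x2 + 1x3 + 1x4 ≥ 1.05   (fines)
  x1, x2, x3, x4 ≥ 0.
The minimum-cost mix takes nothing from Portland cement, crushed granite, GGBS — only fly ash. There the fines constraint is tight.
So fly ash = 1.05 kg.
Hence cost = 0.056·1.05 = $0.058800.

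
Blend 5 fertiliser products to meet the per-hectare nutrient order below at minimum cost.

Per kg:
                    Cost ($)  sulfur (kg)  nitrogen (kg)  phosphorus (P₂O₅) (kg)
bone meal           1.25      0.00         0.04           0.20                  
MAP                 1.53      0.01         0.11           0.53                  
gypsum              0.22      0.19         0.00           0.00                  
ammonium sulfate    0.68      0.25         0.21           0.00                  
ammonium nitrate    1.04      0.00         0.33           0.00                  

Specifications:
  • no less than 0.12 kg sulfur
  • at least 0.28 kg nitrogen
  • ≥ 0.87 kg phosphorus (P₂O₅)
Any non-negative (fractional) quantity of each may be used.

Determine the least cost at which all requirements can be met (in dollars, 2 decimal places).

Let x1 = kg of bone meal, x2 = kg of MAP, x3 = kg of gypsum, x4 = kg of ammonium sulfate, x5 = kg of ammonium nitrate.
min 1.25x1 + 1.53x2 + 0.22x3 + 0.68x4 + 1.04x5 subject to:
  0.01x2 + 0.19x3 + 0.25x4 ≥ 0.12   (sulfur)
  0.04x1 + 0.11x2 + 0.21x4 + 0.33x5 ≥ 0.28   (nitrogen)
  0.2x1 + 0.53x2 ≥ 0.87   (phosphorus (P₂O₅))
  x1, x2, x3, x4, x5 ≥ 0.
The optimal basis is {MAP, ammonium sulfate, ammonium nitrate}; bone meal, gypsum drop out. Binding constraints: sulfur, nitrogen, phosphorus (P₂O₅).
So MAP = 1.642 kg, ammonium sulfate = 0.4143 kg, ammonium nitrate = 0.03764 kg.
Total cost: 1.53·1.642 + 0.68·0.4143 + 1.04·0.03764 = 2.8331.

$2.83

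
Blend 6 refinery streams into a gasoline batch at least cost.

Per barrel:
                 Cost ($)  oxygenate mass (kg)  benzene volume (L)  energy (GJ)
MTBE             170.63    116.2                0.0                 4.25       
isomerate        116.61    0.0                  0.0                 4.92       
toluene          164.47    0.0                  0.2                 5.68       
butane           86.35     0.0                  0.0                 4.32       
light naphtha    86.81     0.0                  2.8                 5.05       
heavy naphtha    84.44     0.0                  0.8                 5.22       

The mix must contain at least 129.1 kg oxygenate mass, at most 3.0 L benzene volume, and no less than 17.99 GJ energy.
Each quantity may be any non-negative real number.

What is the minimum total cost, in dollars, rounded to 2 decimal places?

$404.20

This is a linear program. Let x1 = barrels of MTBE, x2 = barrels of isomerate, x3 = barrels of toluene, x4 = barrels of butane, x5 = barrels of light naphtha, x6 = barrels of heavy naphtha.
min 170.63x1 + 116.61x2 + 164.47x3 + 86.35x4 + 86.81x5 + 84.44x6 subject to:
  116.2x1 ≥ 129.1   (oxygenate mass)
  0.2x3 + 2.8x5 + 0.8x6 ≤ 3   (benzene volume)
  4.25x1 + 4.92x2 + 5.68x3 + 4.32x4 + 5.05x5 + 5.22x6 ≥ 17.99   (energy)
  x1, x2, x3, x4, x5, x6 ≥ 0.
At the optimum only MTBE, heavy naphtha are positive (isomerate, toluene, butane, light naphtha = 0). There the oxygenate mass and energy constraints are tight.
Optimal quantities: MTBE = 1.111 barrels, heavy naphtha = 2.5418 barrels.
Total cost: 170.63·1.111 + 84.44·2.5418 = 404.1995.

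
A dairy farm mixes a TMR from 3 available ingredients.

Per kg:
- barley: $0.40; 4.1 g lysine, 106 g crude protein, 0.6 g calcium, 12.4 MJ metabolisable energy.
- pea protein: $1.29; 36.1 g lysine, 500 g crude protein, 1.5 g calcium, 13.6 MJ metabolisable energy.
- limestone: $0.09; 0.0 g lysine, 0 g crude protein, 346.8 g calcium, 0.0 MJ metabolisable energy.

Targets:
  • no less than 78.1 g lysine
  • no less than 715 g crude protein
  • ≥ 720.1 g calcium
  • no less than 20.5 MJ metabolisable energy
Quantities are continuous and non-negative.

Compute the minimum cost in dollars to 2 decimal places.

Let x1 = kg of barley, x2 = kg of pea protein, x3 = kg of limestone.
min 0.4x1 + 1.29x2 + 0.09x3 subject to:
  4.1x1 + 36.1x2 ≥ 78.1   (lysine)
  106x1 + 500x2 ≥ 715   (crude protein)
  0.6x1 + 1.5x2 + 346.8x3 ≥ 720.1   (calcium)
  12.4x1 + 13.6x2 ≥ 20.5   (metabolisable energy)
  x1, x2, x3 ≥ 0.
The minimum-cost mix takes nothing from barley — only pea protein, limestone. There the lysine and calcium constraints are tight.
Optimal quantities: pea protein = 2.163 kg, limestone = 2.067 kg.
Hence cost = 1.29·2.163 + 0.09·2.067 = $2.9763.

$2.98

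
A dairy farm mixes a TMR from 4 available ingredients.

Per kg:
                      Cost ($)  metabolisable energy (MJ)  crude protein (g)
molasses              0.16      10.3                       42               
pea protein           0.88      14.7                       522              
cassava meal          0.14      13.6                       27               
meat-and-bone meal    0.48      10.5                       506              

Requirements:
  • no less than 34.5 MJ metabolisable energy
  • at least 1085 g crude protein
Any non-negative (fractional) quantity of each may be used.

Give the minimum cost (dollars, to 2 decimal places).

Treat it as an LP. Let x1 = kg of molasses, x2 = kg of pea protein, x3 = kg of cassava meal, x4 = kg of meat-and-bone meal.
Minimize 0.16x1 + 0.88x2 + 0.14x3 + 0.48x4 subject to:
  10.3x1 + 14.7x2 + 13.6x3 + 10.5x4 ≥ 34.5   (metabolisable energy)
  42x1 + 522x2 + 27x3 + 506x4 ≥ 1085   (crude protein)
  x1, x2, x3, x4 ≥ 0.
At the optimum only cassava meal, meat-and-bone meal are positive (molasses, pea protein = 0). There the metabolisable energy and crude protein constraints are tight.
Solving gives x3 = 0.9191, x4 = 2.095.
Cost = 0.14·0.9191 + 0.48·2.095 = 1.1343.

$1.13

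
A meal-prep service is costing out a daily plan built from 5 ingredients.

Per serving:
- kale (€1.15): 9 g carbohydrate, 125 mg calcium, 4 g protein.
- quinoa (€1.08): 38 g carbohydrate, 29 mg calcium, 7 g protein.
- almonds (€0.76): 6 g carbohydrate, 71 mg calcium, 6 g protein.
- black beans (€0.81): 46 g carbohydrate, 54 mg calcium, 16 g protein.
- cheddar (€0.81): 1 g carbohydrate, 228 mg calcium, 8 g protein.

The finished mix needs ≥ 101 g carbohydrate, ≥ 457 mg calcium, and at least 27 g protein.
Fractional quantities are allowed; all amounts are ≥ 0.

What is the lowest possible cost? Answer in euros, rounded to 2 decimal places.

Let x1 = servings of kale, x2 = servings of quinoa, x3 = servings of almonds, x4 = servings of black beans, x5 = servings of cheddar.
Minimise 1.15x1 + 1.08x2 + 0.76x3 + 0.81x4 + 0.81x5 with:
  9x1 + 38x2 + 6x3 + 46x4 + 1x5 ≥ 101   (carbohydrate)
  125x1 + 29x2 + 71x3 + 54x4 + 228x5 ≥ 457   (calcium)
  4x1 + 7x2 + 6x3 + 16x4 + 8x5 ≥ 27   (protein)
  x1, x2, x3, x4, x5 ≥ 0.
At the optimum only black beans, cheddar are positive (kale, quinoa, almonds = 0). There the carbohydrate and calcium constraints are tight.
Solving gives x4 = 2.163, x5 = 1.492.
Cost = 0.81·2.163 + 0.81·1.492 = 2.9606.

€2.96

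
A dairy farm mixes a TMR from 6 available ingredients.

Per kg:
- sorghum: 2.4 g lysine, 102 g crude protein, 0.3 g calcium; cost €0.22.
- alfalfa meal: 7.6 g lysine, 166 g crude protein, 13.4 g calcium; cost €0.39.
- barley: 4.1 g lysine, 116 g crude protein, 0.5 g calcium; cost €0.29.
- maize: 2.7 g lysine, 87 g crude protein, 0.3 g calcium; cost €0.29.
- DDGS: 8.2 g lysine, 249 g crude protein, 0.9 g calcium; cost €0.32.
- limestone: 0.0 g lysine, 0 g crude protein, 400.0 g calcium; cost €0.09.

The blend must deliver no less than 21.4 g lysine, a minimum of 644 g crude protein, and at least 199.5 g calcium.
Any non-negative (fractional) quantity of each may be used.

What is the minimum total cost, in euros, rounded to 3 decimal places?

€0.879

Set it up as a linear program. Let x1 = kg of sorghum, x2 = kg of alfalfa meal, x3 = kg of barley, x4 = kg of maize, x5 = kg of DDGS, x6 = kg of limestone.
min 0.22x1 + 0.39x2 + 0.29x3 + 0.29x4 + 0.32x5 + 0.09x6 with:
  2.4x1 + 7.6x2 + 4.1x3 + 2.7x4 + 8.2x5 ≥ 21.4   (lysine)
  102x1 + 166x2 + 116x3 + 87x4 + 249x5 ≥ 644   (crude protein)
  0.3x1 + 13.4x2 + 0.5x3 + 0.3x4 + 0.9x5 + 400x6 ≥ 199.5   (calcium)
  x1, x2, x3, x4, x5, x6 ≥ 0.
The optimal basis is {DDGS, limestone}; sorghum, alfalfa meal, barley, maize drop out. There the lysine and calcium constraints are tight.
So DDGS = 2.6098 kg, limestone = 0.49288 kg.
Hence cost = 0.32·2.6098 + 0.09·0.49288 = €0.879495.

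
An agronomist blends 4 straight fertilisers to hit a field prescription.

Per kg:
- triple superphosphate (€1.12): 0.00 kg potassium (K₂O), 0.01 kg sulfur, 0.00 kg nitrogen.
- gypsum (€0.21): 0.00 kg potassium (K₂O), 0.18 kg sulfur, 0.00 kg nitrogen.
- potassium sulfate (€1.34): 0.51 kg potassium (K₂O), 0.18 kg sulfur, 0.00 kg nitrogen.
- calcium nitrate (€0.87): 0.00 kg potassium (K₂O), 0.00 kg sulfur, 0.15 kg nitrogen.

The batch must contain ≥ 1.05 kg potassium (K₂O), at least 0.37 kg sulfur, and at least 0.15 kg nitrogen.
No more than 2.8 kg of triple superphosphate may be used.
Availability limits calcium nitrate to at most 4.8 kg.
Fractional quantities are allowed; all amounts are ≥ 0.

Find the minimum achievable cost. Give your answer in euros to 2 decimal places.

€3.63

Treat it as an LP. Let x1 = kg of triple superphosphate, x2 = kg of gypsum, x3 = kg of potassium sulfate, x4 = kg of calcium nitrate.
min 1.12x1 + 0.21x2 + 1.34x3 + 0.87x4 subject to:
  0.51x3 ≥ 1.05   (potassium (K₂O))
  0.01x1 + 0.18x2 + 0.18x3 ≥ 0.37   (sulfur)
  0.15x4 ≥ 0.15   (nitrogen)
  x1 ≤ 2.8
  x4 ≤ 4.8
  x1, x2, x3, x4 ≥ 0.
The cheapest feasible vertex uses only potassium sulfate, calcium nitrate; triple superphosphate, gypsum are not used. There the potassium (K₂O) and nitrogen constraints are tight.
Optimal quantities: potassium sulfate = 2.059 kg, calcium nitrate = 1 kg.
Total cost: 1.34·2.059 + 0.87·1 = 3.6291.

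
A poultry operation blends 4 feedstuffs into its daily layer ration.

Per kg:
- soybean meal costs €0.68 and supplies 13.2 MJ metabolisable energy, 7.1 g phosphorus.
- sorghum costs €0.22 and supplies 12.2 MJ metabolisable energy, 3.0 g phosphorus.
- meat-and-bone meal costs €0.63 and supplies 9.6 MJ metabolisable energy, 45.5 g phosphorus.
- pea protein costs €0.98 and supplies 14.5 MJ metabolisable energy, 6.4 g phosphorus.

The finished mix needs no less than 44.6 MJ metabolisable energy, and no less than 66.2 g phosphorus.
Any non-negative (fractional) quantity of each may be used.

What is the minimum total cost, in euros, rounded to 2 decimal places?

Let x1 = kg of soybean meal, x2 = kg of sorghum, x3 = kg of meat-and-bone meal, x4 = kg of pea protein.
Minimise 0.68x1 + 0.22x2 + 0.63x3 + 0.98x4 s.t.:
  13.2x1 + 12.2x2 + 9.6x3 + 14.5x4 ≥ 44.6   (metabolisable energy)
  7.1x1 + 3x2 + 45.5x3 + 6.4x4 ≥ 66.2   (phosphorus)
  x1, x2, x3, x4 ≥ 0.
The cheapest feasible vertex uses only sorghum, meat-and-bone meal; soybean meal, pea protein are not used. Binding constraints: metabolisable energy and phosphorus.
That vertex is x2 = 2.648, x3 = 1.28.
Cost = 0.22·2.648 + 0.63·1.28 = 1.3890.

€1.39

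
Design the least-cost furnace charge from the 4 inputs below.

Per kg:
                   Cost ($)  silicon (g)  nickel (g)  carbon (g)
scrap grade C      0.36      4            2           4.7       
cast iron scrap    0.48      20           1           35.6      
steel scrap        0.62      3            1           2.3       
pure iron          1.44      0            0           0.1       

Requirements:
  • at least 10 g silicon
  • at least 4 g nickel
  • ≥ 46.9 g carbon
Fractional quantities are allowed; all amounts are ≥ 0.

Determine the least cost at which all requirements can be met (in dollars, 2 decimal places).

$1.06

Let x1 = kg of scrap grade C, x2 = kg of cast iron scrap, x3 = kg of steel scrap, x4 = kg of pure iron.
min 0.36x1 + 0.48x2 + 0.62x3 + 1.44x4 with:
  4x1 + 20x2 + 3x3 ≥ 10   (silicon)
  2x1 + 1x2 + 1x3 ≥ 4   (nickel)
  4.7x1 + 35.6x2 + 2.3x3 + 0.1x4 ≥ 46.9   (carbon)
  x1, x2, x3, x4 ≥ 0.
The optimal basis is {scrap grade C, cast iron scrap}; steel scrap, pure iron drop out. There the nickel and carbon constraints are tight.
Solving gives x1 = 1.436, x2 = 1.128.
Cost = 0.36·1.436 + 0.48·1.128 = 1.0584.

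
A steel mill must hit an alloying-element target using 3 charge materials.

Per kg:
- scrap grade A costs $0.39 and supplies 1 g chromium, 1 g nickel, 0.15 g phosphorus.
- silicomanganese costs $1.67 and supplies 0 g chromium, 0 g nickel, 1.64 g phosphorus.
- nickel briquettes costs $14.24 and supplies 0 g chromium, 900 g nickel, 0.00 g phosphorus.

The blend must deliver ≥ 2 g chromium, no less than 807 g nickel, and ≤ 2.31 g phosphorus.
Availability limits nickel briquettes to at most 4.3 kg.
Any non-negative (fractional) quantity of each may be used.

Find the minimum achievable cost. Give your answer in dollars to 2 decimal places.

Set it up as a linear program. Let x1 = kg of scrap grade A, x2 = kg of silicomanganese, x3 = kg of nickel briquettes.
Minimize 0.39x1 + 1.67x2 + 14.24x3 with:
  1x1 ≥ 2   (chromium)
  1x1 + 900x3 ≥ 807   (nickel)
  0.15x1 + 1.64x2 ≤ 2.31   (phosphorus)
  x3 ≤ 4.3
  x1, x2, x3 ≥ 0.
The cheapest feasible vertex uses only scrap grade A, nickel briquettes; silicomanganese is not used. Binding constraints: chromium and nickel.
That vertex is x1 = 2, x3 = 0.8944.
Objective = 0.39·2 + 14.24·0.8944 = 13.5163.

$13.52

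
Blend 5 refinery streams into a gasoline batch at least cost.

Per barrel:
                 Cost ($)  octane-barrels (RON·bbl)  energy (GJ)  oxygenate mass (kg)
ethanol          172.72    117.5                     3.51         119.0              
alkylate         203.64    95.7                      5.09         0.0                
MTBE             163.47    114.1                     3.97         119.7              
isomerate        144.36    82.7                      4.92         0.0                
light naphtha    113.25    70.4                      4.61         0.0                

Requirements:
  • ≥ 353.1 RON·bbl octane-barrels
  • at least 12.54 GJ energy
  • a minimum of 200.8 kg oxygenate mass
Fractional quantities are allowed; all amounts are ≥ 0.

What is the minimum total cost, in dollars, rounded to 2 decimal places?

$507.34

Set it up as a linear program. Let x1 = barrels of ethanol, x2 = barrels of alkylate, x3 = barrels of MTBE, x4 = barrels of isomerate, x5 = barrels of light naphtha.
Minimise 172.72x1 + 203.64x2 + 163.47x3 + 144.36x4 + 113.25x5 subject to:
  117.5x1 + 95.7x2 + 114.1x3 + 82.7x4 + 70.4x5 ≥ 353.1   (octane-barrels)
  3.51x1 + 5.09x2 + 3.97x3 + 4.92x4 + 4.61x5 ≥ 12.54   (energy)
  119x1 + 119.7x3 ≥ 200.8   (oxygenate mass)
  x1, x2, x3, x4, x5 ≥ 0.
The minimum-cost mix takes nothing from ethanol, alkylate, isomerate — only MTBE, light naphtha. The octane-barrels and energy requirements are met with equality.
Optimal quantities: MTBE = 3.022 barrels, light naphtha = 0.1177 barrels.
Cost = 163.47·3.022 + 113.25·0.1177 = 507.3359.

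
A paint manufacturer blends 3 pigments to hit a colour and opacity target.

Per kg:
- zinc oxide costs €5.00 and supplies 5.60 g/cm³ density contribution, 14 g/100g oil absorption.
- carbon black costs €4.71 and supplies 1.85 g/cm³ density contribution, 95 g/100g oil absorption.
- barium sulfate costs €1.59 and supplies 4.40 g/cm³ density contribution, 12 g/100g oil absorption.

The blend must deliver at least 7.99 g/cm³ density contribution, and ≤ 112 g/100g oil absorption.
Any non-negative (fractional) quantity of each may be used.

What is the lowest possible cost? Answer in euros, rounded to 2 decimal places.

€2.89

Treat it as an LP. Let x1 = kg of zinc oxide, x2 = kg of carbon black, x3 = kg of barium sulfate.
Minimise 5x1 + 4.71x2 + 1.59x3 subject to:
  5.6x1 + 1.85x2 + 4.4x3 ≥ 7.99   (density contribution)
  14x1 + 95x2 + 12x3 ≤ 112   (oil absorption)
  x1, x2, x3 ≥ 0.
At the optimum only barium sulfate is positive (zinc oxide, carbon black = 0). The density contribution requirement is met with equality.
Optimal quantities: barium sulfate = 1.816 kg.
Total cost: 1.59·1.816 = 2.8874.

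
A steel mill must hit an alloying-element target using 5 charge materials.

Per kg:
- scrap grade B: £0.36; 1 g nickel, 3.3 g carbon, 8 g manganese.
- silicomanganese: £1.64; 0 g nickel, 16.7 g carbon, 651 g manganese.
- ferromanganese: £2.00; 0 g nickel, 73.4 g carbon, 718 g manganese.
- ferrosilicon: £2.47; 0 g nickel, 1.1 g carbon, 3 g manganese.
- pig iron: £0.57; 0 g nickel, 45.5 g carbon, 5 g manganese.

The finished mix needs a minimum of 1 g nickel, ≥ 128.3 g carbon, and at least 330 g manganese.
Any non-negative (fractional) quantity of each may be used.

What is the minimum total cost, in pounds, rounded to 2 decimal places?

£2.40

Treat it as an LP. Let x1 = kg of scrap grade B, x2 = kg of silicomanganese, x3 = kg of ferromanganese, x4 = kg of ferrosilicon, x5 = kg of pig iron.
Minimize 0.36x1 + 1.64x2 + 2x3 + 2.47x4 + 0.57x5 subject to:
  1x1 ≥ 1   (nickel)
  3.3x1 + 16.7x2 + 73.4x3 + 1.1x4 + 45.5x5 ≥ 128.3   (carbon)
  8x1 + 651x2 + 718x3 + 3x4 + 5x5 ≥ 330   (manganese)
  x1, x2, x3, x4, x5 ≥ 0.
At the optimum only scrap grade B, ferromanganese, pig iron are positive (silicomanganese, ferrosilicon = 0). Binding constraints: nickel, carbon, manganese.
Solving gives x1 = 1, x3 = 0.4342, x5 = 2.047.
Cost = 0.36·1 + 2·0.4342 + 0.57·2.047 = 2.3952.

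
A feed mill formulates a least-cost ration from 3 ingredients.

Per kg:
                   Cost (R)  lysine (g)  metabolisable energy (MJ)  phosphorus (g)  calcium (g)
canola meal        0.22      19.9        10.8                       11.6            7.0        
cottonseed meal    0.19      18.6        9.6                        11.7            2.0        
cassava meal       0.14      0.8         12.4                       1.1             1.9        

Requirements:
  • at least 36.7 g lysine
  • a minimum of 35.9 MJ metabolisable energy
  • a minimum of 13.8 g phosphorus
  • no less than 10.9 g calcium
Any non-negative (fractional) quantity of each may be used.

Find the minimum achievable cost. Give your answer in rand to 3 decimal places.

R0.571

Let x1 = kg of canola meal, x2 = kg of cottonseed meal, x3 = kg of cassava meal.
min 0.22x1 + 0.19x2 + 0.14x3 subject to:
  19.9x1 + 18.6x2 + 0.8x3 ≥ 36.7   (lysine)
  10.8x1 + 9.6x2 + 12.4x3 ≥ 35.9   (metabolisable energy)
  11.6x1 + 11.7x2 + 1.1x3 ≥ 13.8   (phosphorus)
  7x1 + 2x2 + 1.9x3 ≥ 10.9   (calcium)
  x1, x2, x3 ≥ 0.
The optimal mix uses every input. The lysine, metabolisable energy, calcium requirements are met with equality.
Optimal quantities: canola meal = 0.9179 kg, cottonseed meal = 0.932 kg, cassava meal = 1.374 kg.
Hence cost = 0.22·0.9179 + 0.19·0.932 + 0.14·1.374 = R0.57138.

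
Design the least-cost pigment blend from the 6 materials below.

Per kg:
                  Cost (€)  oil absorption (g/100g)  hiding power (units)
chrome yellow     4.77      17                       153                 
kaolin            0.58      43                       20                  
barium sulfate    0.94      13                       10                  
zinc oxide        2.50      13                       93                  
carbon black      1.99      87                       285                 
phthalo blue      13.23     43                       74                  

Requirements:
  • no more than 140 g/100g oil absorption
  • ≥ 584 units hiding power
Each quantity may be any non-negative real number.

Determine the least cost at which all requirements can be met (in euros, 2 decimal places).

€8.68

This is a linear program. Let x1 = kg of chrome yellow, x2 = kg of kaolin, x3 = kg of barium sulfate, x4 = kg of zinc oxide, x5 = kg of carbon black, x6 = kg of phthalo blue.
Minimise 4.77x1 + 0.58x2 + 0.94x3 + 2.5x4 + 1.99x5 + 13.23x6 subject to:
  17x1 + 43x2 + 13x3 + 13x4 + 87x5 + 43x6 ≤ 140   (oil absorption)
  153x1 + 20x2 + 10x3 + 93x4 + 285x5 + 74x6 ≥ 584   (hiding power)
  x1, x2, x3, x4, x5, x6 ≥ 0.
The cheapest feasible vertex uses only zinc oxide, carbon black; chrome yellow, kaolin, barium sulfate, phthalo blue are not used. There the oil absorption and hiding power constraints are tight.
Optimal quantities: zinc oxide = 2.487 kg, carbon black = 1.238 kg.
Cost = 2.5·2.487 + 1.99·1.238 = 8.6811.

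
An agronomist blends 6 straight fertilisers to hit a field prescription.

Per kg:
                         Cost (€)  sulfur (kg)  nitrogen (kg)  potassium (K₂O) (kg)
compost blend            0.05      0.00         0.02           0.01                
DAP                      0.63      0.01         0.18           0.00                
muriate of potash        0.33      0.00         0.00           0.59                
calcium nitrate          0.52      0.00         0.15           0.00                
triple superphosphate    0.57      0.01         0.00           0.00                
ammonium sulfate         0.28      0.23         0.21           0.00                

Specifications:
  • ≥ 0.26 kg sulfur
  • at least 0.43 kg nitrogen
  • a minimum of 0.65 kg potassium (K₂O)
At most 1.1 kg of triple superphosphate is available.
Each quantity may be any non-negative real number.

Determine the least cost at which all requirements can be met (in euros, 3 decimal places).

This is a linear program. Let x1 = kg of compost blend, x2 = kg of DAP, x3 = kg of muriate of potash, x4 = kg of calcium nitrate, x5 = kg of triple superphosphate, x6 = kg of ammonium sulfate.
Minimize 0.05x1 + 0.63x2 + 0.33x3 + 0.52x4 + 0.57x5 + 0.28x6 with:
  0.01x2 + 0.01x5 + 0.23x6 ≥ 0.26   (sulfur)
  0.02x1 + 0.18x2 + 0.15x4 + 0.21x6 ≥ 0.43   (nitrogen)
  0.01x1 + 0.59x3 ≥ 0.65   (potassium (K₂O))
  x5 ≤ 1.1
  x1, x2, x3, x4, x5, x6 ≥ 0.
The optimal basis is {muriate of potash, ammonium sulfate}; compost blend, DAP, calcium nitrate, triple superphosphate drop out. There the nitrogen and potassium (K₂O) constraints are tight.
Optimal quantities: muriate of potash = 1.102 kg, ammonium sulfate = 2.048 kg.
Total cost: 0.33·1.102 + 0.28·2.048 = 0.93710.

€0.937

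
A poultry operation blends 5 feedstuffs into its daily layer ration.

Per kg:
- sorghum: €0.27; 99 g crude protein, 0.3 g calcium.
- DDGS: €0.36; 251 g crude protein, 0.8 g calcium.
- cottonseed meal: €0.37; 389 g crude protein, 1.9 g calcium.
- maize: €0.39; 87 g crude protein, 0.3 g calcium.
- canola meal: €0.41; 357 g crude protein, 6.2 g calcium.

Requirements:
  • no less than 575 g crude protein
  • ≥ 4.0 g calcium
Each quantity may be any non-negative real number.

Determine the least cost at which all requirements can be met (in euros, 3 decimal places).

This is a linear program. Let x1 = kg of sorghum, x2 = kg of DDGS, x3 = kg of cottonseed meal, x4 = kg of maize, x5 = kg of canola meal.
min 0.27x1 + 0.36x2 + 0.37x3 + 0.39x4 + 0.41x5 subject to:
  99x1 + 251x2 + 389x3 + 87x4 + 357x5 ≥ 575   (crude protein)
  0.3x1 + 0.8x2 + 1.9x3 + 0.3x4 + 6.2x5 ≥ 4   (calcium)
  x1, x2, x3, x4, x5 ≥ 0.
The cheapest feasible vertex uses only cottonseed meal, canola meal; sorghum, DDGS, maize are not used. There the crude protein and calcium constraints are tight.
Solving gives x3 = 1.233, x5 = 0.2674.
Objective = 0.37·1.233 + 0.41·0.2674 = 0.56584.

€0.566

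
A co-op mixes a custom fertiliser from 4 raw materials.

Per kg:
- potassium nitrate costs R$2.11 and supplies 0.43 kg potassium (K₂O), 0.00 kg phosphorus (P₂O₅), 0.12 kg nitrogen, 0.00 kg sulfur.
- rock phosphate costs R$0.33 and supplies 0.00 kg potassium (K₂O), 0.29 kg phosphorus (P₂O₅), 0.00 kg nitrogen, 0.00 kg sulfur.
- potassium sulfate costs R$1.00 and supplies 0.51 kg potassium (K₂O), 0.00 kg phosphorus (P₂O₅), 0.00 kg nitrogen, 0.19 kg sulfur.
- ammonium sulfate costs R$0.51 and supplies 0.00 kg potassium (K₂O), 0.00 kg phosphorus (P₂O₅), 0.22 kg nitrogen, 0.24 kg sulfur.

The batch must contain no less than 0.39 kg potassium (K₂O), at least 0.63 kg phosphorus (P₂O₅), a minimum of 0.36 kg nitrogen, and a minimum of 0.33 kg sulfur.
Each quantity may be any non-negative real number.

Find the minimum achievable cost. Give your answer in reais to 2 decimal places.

R$2.32

This is a linear program. Let x1 = kg of potassium nitrate, x2 = kg of rock phosphate, x3 = kg of potassium sulfate, x4 = kg of ammonium sulfate.
Minimise 2.11x1 + 0.33x2 + 1x3 + 0.51x4 s.t.:
  0.43x1 + 0.51x3 ≥ 0.39   (potassium (K₂O))
  0.29x2 ≥ 0.63   (phosphorus (P₂O₅))
  0.12x1 + 0.22x4 ≥ 0.36   (nitrogen)
  0.19x3 + 0.24x4 ≥ 0.33   (sulfur)
  x1, x2, x3, x4 ≥ 0.
The optimal basis is {rock phosphate, potassium sulfate, ammonium sulfate}; potassium nitrate drops out. There the potassium (K₂O), phosphorus (P₂O₅), nitrogen constraints are tight.
Optimal quantities: rock phosphate = 2.172 kg, potassium sulfate = 0.7647 kg, ammonium sulfate = 1.636 kg.
Hence cost = 0.33·2.172 + 1·0.7647 + 0.51·1.636 = R$2.3158.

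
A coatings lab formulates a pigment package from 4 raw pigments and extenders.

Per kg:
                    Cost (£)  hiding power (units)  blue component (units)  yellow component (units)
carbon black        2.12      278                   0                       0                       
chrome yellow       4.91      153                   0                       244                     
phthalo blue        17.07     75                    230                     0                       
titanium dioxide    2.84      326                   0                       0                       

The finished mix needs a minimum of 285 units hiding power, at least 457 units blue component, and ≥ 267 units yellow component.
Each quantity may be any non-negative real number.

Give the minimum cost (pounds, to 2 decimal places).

This is a linear program. Let x1 = kg of carbon black, x2 = kg of chrome yellow, x3 = kg of phthalo blue, x4 = kg of titanium dioxide.
Minimise 2.12x1 + 4.91x2 + 17.07x3 + 2.84x4 subject to:
  278x1 + 153x2 + 75x3 + 326x4 ≥ 285   (hiding power)
  230x3 ≥ 457   (blue component)
  244x2 ≥ 267   (yellow component)
  x1, x2, x3, x4 ≥ 0.
The cheapest feasible vertex uses only chrome yellow, phthalo blue; carbon black, titanium dioxide are not used. There the blue component and yellow component constraints are tight.
Optimal quantities: chrome yellow = 1.094 kg, phthalo blue = 1.987 kg.
Objective = 4.91·1.094 + 17.07·1.987 = 39.2896.

£39.29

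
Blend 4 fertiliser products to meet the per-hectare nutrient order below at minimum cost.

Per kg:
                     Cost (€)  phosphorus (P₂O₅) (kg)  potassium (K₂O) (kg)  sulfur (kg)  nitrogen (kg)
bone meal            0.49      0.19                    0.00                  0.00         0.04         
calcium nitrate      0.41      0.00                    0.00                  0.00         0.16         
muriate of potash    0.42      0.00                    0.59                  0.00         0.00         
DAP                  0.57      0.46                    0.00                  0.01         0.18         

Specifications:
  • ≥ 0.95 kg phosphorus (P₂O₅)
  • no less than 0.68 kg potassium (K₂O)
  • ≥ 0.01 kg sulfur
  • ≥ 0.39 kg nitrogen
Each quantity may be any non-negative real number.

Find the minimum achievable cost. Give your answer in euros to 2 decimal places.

€1.71

Let x1 = kg of bone meal, x2 = kg of calcium nitrate, x3 = kg of muriate of potash, x4 = kg of DAP.
Minimise 0.49x1 + 0.41x2 + 0.42x3 + 0.57x4 subject to:
  0.19x1 + 0.46x4 ≥ 0.95   (phosphorus (P₂O₅))
  0.59x3 ≥ 0.68   (potassium (K₂O))
  0.01x4 ≥ 0.01   (sulfur)
  0.04x1 + 0.16x2 + 0.18x4 ≥ 0.39   (nitrogen)
  x1, x2, x3, x4 ≥ 0.
At the optimum only calcium nitrate, muriate of potash, DAP are positive (bone meal = 0). There the phosphorus (P₂O₅), potassium (K₂O), nitrogen constraints are tight.
That vertex is x2 = 0.1141, x3 = 1.153, x4 = 2.065.
Objective = 0.41·0.1141 + 0.42·1.153 + 0.57·2.065 = 1.7081.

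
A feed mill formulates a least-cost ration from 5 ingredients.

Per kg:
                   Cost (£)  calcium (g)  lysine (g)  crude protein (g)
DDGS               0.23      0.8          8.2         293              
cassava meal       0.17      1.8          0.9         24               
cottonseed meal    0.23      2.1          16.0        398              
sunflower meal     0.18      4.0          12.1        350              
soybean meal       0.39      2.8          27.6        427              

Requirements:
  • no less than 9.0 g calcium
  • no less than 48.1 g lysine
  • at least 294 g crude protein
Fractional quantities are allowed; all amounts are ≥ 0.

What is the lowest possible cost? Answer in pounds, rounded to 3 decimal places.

Treat it as an LP. Let x1 = kg of DDGS, x2 = kg of cassava meal, x3 = kg of cottonseed meal, x4 = kg of sunflower meal, x5 = kg of soybean meal.
min 0.23x1 + 0.17x2 + 0.23x3 + 0.18x4 + 0.39x5 subject to:
  0.8x1 + 1.8x2 + 2.1x3 + 4x4 + 2.8x5 ≥ 9   (calcium)
  8.2x1 + 0.9x2 + 16x3 + 12.1x4 + 27.6x5 ≥ 48.1   (lysine)
  293x1 + 24x2 + 398x3 + 350x4 + 427x5 ≥ 294   (crude protein)
  x1, x2, x3, x4, x5 ≥ 0.
The minimum-cost mix takes nothing from DDGS, cassava meal, cottonseed meal — only sunflower meal, soybean meal. Binding constraints: calcium and lysine.
Solving gives x4 = 1.486, x5 = 1.091.
Total cost: 0.18·1.486 + 0.39·1.091 = 0.69297.

£0.693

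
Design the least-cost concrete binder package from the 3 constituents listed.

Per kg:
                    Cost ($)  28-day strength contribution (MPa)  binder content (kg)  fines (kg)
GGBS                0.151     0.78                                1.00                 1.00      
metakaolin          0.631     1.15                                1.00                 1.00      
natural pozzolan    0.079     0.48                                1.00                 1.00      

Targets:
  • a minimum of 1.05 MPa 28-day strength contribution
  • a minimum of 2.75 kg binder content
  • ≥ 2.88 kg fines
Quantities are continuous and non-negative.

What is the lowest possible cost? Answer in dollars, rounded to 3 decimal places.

$0.228

Let x1 = kg of GGBS, x2 = kg of metakaolin, x3 = kg of natural pozzolan.
Minimise 0.151x1 + 0.631x2 + 0.079x3 s.t.:
  0.78x1 + 1.15x2 + 0.48x3 ≥ 1.05   (28-day strength contribution)
  1x1 + 1x2 + 1x3 ≥ 2.75   (binder content)
  1x1 + 1x2 + 1x3 ≥ 2.88   (fines)
  x1, x2, x3 ≥ 0.
The cheapest feasible vertex uses only natural pozzolan; GGBS, metakaolin are not used. The fines requirement is met with equality.
That vertex is x3 = 2.88.
Objective = 0.079·2.88 = 0.22752.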